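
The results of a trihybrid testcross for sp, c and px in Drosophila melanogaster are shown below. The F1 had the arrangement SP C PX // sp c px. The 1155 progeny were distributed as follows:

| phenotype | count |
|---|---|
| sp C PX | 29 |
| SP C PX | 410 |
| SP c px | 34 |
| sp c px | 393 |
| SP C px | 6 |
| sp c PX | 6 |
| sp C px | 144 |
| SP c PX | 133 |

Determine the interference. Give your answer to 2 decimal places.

The two rarest classes, SP C px and sp c PX, are the double crossovers. Comparing them with the parentals, only the px allele has switched, so px is the middle locus and the order is sp – px – c.
sp–px: (63 + 12)/1155 = 0.0649; px–c: (277 + 12)/1155 = 0.2502.
Expected DCO frequency = 0.0649 × 0.2502 ≈ 0.01624; observed = 12/1155 ≈ 0.01039.
Coefficient of coincidence = 0.01039/0.01624 ≈ 0.64; interference = 1 − 0.64 = 0.36.

0.36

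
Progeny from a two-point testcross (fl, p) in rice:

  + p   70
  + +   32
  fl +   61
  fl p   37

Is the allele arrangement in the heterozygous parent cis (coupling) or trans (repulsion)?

The two most frequent classes are + p (70) and fl + (61); these are the parental (non-recombinant) types.
So the F1 carried + p on one chromosome and fl + on the other — the recessive alleles are on opposite chromosomes (trans / repulsion).

trans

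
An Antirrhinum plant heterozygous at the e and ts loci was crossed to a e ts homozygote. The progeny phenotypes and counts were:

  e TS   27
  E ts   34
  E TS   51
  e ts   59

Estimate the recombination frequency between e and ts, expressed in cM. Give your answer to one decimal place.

The two most frequent classes, E TS (51) and e ts (59), are the parental types, so the F1 was E TS / e ts.
The recombinant classes are E ts and e TS: 34 + 27 = 61.
Recombination frequency = 61/171 = 0.3567 ≈ 35.7%, i.e. 35.7 cM.

35.7 cM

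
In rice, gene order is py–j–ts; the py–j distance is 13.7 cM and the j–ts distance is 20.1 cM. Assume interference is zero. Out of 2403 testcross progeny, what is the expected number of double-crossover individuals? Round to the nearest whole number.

66

Map distances give recombination frequencies of 0.137 and 0.201 for the two intervals.
With no interference, expected double-crossover frequency = 0.137 × 0.201 = 0.02754.
Expected number = 0.02754 × 2403 = 66.17 ≈ 66.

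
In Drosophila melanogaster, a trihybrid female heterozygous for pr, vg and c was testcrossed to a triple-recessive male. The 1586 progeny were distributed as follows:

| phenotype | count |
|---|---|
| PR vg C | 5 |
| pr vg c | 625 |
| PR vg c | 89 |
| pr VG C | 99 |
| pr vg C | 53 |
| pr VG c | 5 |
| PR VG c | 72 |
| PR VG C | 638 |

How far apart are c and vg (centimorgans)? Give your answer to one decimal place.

The two most frequent reciprocal classes, pr vg c and PR VG C, are the parental types, so the F1 was pr vg c / PR VG C.
The two rarest classes, pr VG c and PR vg C, are the double crossovers. Comparing them with the parentals, only the vg allele has switched, so vg is the middle locus and the order is c – vg – pr.
Crossovers in the c–vg interval produce the single-crossover classes pr vg C and PR VG c (53 + 72 = 125) plus the double crossovers (10).
RF(c–vg) = (125 + 10) / 1586 = 135/1586 = 0.0851 → 8.5 centimorgans.

8.5 centimorgans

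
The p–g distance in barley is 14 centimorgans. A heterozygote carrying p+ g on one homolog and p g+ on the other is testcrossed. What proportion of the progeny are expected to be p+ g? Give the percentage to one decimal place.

43.0%

A map distance of 14 centimorgans corresponds to a recombination frequency of 0.140.
The F1 is p+ g / p g+, so p+ g is a parental gamete class with expected frequency (1 − r)/2 = 0.860/2 = 0.4300.
That is 0.4300 = 43.0% of the progeny.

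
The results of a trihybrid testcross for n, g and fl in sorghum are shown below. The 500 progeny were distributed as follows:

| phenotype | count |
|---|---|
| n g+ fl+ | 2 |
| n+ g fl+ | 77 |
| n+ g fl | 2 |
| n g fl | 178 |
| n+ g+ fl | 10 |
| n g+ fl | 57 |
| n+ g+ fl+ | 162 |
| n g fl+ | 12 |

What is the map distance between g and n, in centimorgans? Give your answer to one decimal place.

The two most frequent reciprocal classes, n+ g+ fl+ and n g fl, are the parental types, so the F1 was n+ g+ fl+ / n g fl.
The two rarest classes, n g+ fl+ and n+ g fl, are the double crossovers. Comparing them with the parentals, only the n allele has switched, so n is the middle locus and the order is g – n – fl.
Crossovers in the g–n interval produce the single-crossover classes n+ g fl+ and n g+ fl (77 + 57 = 134) plus the double crossovers (4).
RF(g–n) = (134 + 4) / 500 = 138/500 = 0.2760 → 27.6 centimorgans.

27.6 centimorgans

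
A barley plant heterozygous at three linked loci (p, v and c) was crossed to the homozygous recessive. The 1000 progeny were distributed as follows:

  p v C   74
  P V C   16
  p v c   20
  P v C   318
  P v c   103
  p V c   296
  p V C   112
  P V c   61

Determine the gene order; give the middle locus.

v

The two most frequent reciprocal classes, P v C and p V c, are the parental types, so the F1 was P v C / p V c.
The two rarest classes, P V C and p v c, are the double crossovers. Comparing them with the parentals, only the v allele has switched, so v is the middle locus and the order is c – v – p.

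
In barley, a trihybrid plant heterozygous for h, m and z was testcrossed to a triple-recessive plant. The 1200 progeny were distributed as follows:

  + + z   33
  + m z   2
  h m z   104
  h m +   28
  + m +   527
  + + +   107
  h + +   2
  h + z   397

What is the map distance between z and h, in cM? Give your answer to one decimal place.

The two most frequent reciprocal classes, h + z and + m +, are the parental types, so the F1 was h + z / + m +.
The two rarest classes, h + + and + m z, are the double crossovers. Comparing them with the parentals, only the z allele has switched, so z is the middle locus and the order is h – z – m.
Crossovers in the h–z interval produce the single-crossover classes + + z and h m + (33 + 28 = 61) plus the double crossovers (4).
RF(h–z) = (61 + 4) / 1200 = 65/1200 = 0.0542 → 5.4 cM.

5.4 cM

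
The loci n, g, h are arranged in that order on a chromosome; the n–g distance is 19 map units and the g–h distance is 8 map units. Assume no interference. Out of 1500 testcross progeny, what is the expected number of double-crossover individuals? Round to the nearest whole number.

Map distances give recombination frequencies of 0.190 and 0.080 for the two intervals.
With no interference, expected double-crossover frequency = 0.190 × 0.080 = 0.01520.
Expected number = 0.01520 × 1500 = 22.80 ≈ 23.

23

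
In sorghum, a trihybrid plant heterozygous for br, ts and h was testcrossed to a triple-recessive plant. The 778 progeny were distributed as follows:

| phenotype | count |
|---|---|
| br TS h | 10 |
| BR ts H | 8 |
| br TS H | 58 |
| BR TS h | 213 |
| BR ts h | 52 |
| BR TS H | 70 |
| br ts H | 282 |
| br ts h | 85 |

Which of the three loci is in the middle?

br

The two most frequent reciprocal classes, br ts H and BR TS h, are the parental types, so the F1 was br ts H / BR TS h.
The two rarest classes, BR ts H and br TS h, are the double crossovers. Comparing them with the parentals, only the br allele has switched, so br is the middle locus and the order is h – br – ts.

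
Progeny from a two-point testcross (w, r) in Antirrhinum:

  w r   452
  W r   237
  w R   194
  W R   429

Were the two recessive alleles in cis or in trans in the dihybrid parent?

cis

The two most frequent classes are W R (429) and w r (452); these are the parental (non-recombinant) types.
So the F1 carried W R on one chromosome and w r on the other — the recessive alleles are on the same chromosome (cis / coupling).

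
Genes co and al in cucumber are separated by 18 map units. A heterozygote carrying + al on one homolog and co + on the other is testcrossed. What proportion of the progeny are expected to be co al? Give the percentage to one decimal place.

9.0%

A map distance of 18 map units corresponds to a recombination frequency of 0.180.
The F1 is + al / co +, so co al is a recombinant gamete class with expected frequency r/2 = 0.180/2 = 0.0900.
That is 0.0900 = 9.0% of the progeny.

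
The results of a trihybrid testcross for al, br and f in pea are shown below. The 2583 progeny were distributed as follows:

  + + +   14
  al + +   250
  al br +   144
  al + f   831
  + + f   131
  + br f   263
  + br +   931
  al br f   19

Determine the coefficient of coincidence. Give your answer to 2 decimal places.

The two most frequent reciprocal classes, + br + and al + f, are the parental types, so the F1 was + br + / al + f.
The two rarest classes, + + + and al br f, are the double crossovers. Comparing them with the parentals, only the br allele has switched, so br is the middle locus and the order is f – br – al.
f–br: (513 + 33)/2583 = 0.2114; br–al: (275 + 33)/2583 = 0.1192.
Expected DCO frequency = 0.2114 × 0.1192 ≈ 0.02520; observed = 33/2583 ≈ 0.01278.
Coefficient of coincidence = 0.01278/0.02520 ≈ 0.51.

0.51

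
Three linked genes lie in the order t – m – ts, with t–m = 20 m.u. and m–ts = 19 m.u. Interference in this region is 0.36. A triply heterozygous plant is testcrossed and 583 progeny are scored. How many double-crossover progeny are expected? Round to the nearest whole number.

Map distances give recombination frequencies of 0.200 and 0.190 for the two intervals.
With interference 0.36 (so coincidence = 0.64), expected double-crossover frequency = 0.200 × 0.190 × 0.64 = 0.02432.
Expected number = 0.02432 × 583 = 14.18 ≈ 14.

14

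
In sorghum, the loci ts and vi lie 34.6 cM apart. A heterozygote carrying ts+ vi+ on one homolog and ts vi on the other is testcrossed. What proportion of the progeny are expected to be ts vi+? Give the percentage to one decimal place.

A map distance of 34.6 cM corresponds to a recombination frequency of 0.346.
The F1 is ts+ vi+ / ts vi, so ts vi+ is a recombinant gamete class with expected frequency r/2 = 0.346/2 = 0.1730.
That is 0.1730 = 17.3% of the progeny.

17.3%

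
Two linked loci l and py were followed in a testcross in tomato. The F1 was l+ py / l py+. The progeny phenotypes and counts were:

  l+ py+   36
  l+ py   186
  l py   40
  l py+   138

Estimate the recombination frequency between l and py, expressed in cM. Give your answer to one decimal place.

19.0 cM

The recombinant classes are l+ py+ and l py: 36 + 40 = 76.
Recombination frequency = 76/400 = 0.1900 ≈ 19.0%, i.e. 19.0 cM.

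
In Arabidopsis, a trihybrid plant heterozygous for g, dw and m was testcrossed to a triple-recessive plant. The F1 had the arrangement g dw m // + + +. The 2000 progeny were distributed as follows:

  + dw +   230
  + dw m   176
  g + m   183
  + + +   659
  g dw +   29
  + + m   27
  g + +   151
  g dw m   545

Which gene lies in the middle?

m

The two rarest classes, g dw + and + + m, are the double crossovers. Comparing them with the parentals, only the m allele has switched, so m is the middle locus and the order is g – m – dw.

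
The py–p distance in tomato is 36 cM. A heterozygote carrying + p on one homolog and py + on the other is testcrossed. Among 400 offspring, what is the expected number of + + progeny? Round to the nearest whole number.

A map distance of 36 cM corresponds to a recombination frequency of 0.360.
The F1 is + p / py +, so + + is a recombinant gamete class with expected frequency r/2 = 0.360/2 = 0.1800.
Expected number = 0.1800 × 400 = 72.00 ≈ 72.

72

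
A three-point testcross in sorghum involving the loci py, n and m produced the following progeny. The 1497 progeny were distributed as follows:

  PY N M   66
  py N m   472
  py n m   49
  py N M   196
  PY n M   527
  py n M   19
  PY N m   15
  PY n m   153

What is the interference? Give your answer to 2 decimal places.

The two most frequent reciprocal classes, PY n M and py N m, are the parental types, so the F1 was PY n M / py N m.
The two rarest classes, py n M and PY N m, are the double crossovers. Comparing them with the parentals, only the py allele has switched, so py is the middle locus and the order is m – py – n.
m–py: (349 + 34)/1497 = 0.2558; py–n: (115 + 34)/1497 = 0.0995.
Expected DCO frequency = 0.2558 × 0.0995 ≈ 0.02545; observed = 34/1497 ≈ 0.02271.
Coefficient of coincidence = 0.02271/0.02545 ≈ 0.89; interference = 1 − 0.89 = 0.11.

0.11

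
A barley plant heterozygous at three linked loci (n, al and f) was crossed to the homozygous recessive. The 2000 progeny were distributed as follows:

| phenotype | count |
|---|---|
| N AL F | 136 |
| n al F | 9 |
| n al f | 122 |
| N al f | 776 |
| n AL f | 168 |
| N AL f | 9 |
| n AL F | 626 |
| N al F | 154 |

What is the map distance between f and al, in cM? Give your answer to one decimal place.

17.0 cM

The two most frequent reciprocal classes, N al f and n AL F, are the parental types, so the F1 was N al f / n AL F.
The two rarest classes, N AL f and n al F, are the double crossovers. Comparing them with the parentals, only the al allele has switched, so al is the middle locus and the order is n – al – f.
Crossovers in the al–f interval produce the single-crossover classes N al F and n AL f (154 + 168 = 322) plus the double crossovers (18).
RF(al–f) = (322 + 18) / 2000 = 340/2000 = 0.1700 → 17.0 cM.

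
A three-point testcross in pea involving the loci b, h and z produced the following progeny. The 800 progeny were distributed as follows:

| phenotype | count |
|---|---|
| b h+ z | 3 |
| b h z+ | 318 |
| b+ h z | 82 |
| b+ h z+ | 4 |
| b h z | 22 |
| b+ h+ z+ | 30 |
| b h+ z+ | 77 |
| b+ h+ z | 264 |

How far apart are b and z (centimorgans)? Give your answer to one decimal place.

7.4 centimorgans

The two most frequent reciprocal classes, b h z+ and b+ h+ z, are the parental types, so the F1 was b h z+ / b+ h+ z.
The two rarest classes, b+ h z+ and b h+ z, are the double crossovers. Comparing them with the parentals, only the b allele has switched, so b is the middle locus and the order is z – b – h.
Crossovers in the z–b interval produce the single-crossover classes b h z and b+ h+ z+ (22 + 30 = 52) plus the double crossovers (7).
RF(z–b) = (52 + 7) / 800 = 59/800 = 0.0737 → 7.4 centimorgans.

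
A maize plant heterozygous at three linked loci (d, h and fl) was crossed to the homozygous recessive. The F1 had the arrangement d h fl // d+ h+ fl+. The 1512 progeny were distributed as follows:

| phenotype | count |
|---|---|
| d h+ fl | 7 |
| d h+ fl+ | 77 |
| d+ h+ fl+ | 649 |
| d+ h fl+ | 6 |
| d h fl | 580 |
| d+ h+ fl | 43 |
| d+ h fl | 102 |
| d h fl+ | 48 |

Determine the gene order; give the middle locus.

h

The two rarest classes, d h+ fl and d+ h fl+, are the double crossovers. Comparing them with the parentals, only the h allele has switched, so h is the middle locus and the order is d – h – fl.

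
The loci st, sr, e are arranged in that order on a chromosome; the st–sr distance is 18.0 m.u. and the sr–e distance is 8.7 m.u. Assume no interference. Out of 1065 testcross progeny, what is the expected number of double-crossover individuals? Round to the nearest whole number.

Map distances give recombination frequencies of 0.180 and 0.087 for the two intervals.
With no interference, expected double-crossover frequency = 0.180 × 0.087 = 0.01566.
Expected number = 0.01566 × 1065 = 16.68 ≈ 17.

17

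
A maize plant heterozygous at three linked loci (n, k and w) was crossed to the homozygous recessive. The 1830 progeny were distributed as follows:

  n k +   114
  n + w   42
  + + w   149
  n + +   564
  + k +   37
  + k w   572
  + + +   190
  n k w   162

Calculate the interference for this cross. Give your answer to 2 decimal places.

0.02

The two most frequent reciprocal classes, n + + and + k w, are the parental types, so the F1 was n + + / + k w.
The two rarest classes, n + w and + k +, are the double crossovers. Comparing them with the parentals, only the w allele has switched, so w is the middle locus and the order is k – w – n.
k–w: (263 + 79)/1830 = 0.1869; w–n: (352 + 79)/1830 = 0.2355.
Expected DCO frequency = 0.1869 × 0.2355 ≈ 0.04401; observed = 79/1830 ≈ 0.04317.
Coefficient of coincidence = 0.04317/0.04401 ≈ 0.98; interference = 1 − 0.98 = 0.02.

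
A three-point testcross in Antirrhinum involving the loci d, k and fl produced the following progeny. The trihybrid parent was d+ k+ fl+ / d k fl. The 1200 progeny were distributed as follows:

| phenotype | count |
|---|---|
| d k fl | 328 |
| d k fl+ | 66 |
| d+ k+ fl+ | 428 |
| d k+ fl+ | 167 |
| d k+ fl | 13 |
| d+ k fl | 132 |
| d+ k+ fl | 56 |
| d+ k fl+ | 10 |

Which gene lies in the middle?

The two rarest classes, d+ k fl+ and d k+ fl, are the double crossovers. Comparing them with the parentals, only the k allele has switched, so k is the middle locus and the order is d – k – fl.

k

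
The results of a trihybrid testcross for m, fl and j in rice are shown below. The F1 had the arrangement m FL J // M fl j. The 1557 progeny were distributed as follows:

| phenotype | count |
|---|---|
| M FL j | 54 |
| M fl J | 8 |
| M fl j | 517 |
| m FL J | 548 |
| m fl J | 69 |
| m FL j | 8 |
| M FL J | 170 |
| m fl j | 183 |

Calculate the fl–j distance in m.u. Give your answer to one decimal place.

8.9 m.u.

The two rarest classes, m FL j and M fl J, are the double crossovers. Comparing them with the parentals, only the j allele has switched, so j is the middle locus and the order is fl – j – m.
Crossovers in the fl–j interval produce the single-crossover classes m fl J and M FL j (69 + 54 = 123) plus the double crossovers (16).
RF(fl–j) = (123 + 16) / 1557 = 139/1557 = 0.0893 → 8.9 m.u.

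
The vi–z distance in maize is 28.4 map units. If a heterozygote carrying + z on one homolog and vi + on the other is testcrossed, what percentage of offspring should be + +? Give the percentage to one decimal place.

14.2%

A map distance of 28.4 map units corresponds to a recombination frequency of 0.284.
The F1 is + z / vi +, so + + is a recombinant gamete class with expected frequency r/2 = 0.284/2 = 0.1420.
That is 0.1420 = 14.2% of the progeny.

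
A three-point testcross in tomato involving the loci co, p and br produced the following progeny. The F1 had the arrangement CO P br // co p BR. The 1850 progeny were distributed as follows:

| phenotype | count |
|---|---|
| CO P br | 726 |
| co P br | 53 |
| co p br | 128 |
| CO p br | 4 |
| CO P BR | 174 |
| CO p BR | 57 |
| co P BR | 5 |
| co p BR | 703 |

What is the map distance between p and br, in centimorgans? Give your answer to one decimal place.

16.8 centimorgans

The two rarest classes, CO p br and co P BR, are the double crossovers. Comparing them with the parentals, only the p allele has switched, so p is the middle locus and the order is br – p – co.
Crossovers in the br–p interval produce the single-crossover classes CO P BR and co p br (174 + 128 = 302) plus the double crossovers (9).
RF(br–p) = (302 + 9) / 1850 = 311/1850 = 0.1681 → 16.8 centimorgans.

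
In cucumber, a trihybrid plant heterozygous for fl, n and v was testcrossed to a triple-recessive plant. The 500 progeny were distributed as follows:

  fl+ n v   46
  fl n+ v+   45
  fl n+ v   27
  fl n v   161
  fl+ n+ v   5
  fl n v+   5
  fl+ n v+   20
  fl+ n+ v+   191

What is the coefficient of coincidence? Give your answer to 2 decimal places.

The two most frequent reciprocal classes, fl n v and fl+ n+ v+, are the parental types, so the F1 was fl n v / fl+ n+ v+.
The two rarest classes, fl n v+ and fl+ n+ v, are the double crossovers. Comparing them with the parentals, only the v allele has switched, so v is the middle locus and the order is fl – v – n.
fl–v: (91 + 10)/500 = 0.2020; v–n: (47 + 10)/500 = 0.1140.
Expected DCO frequency = 0.2020 × 0.1140 ≈ 0.02303; observed = 10/500 ≈ 0.02000.
Coefficient of coincidence = 0.02000/0.02303 ≈ 0.87.

0.87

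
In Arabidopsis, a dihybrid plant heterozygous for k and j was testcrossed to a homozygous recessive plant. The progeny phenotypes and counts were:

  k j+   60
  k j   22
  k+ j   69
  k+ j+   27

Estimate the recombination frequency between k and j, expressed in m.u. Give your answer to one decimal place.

27.5 m.u.

The two most frequent classes, k+ j (69) and k j+ (60), are the parental types, so the F1 was k+ j / k j+.
The recombinant classes are k+ j+ and k j: 27 + 22 = 49.
Recombination frequency = 49/178 = 0.2753 ≈ 27.5%, i.e. 27.5 m.u.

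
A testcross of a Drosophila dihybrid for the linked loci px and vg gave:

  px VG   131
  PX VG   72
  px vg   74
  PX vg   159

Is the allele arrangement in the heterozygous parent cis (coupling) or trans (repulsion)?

trans

The two most frequent classes are PX vg (159) and px VG (131); these are the parental (non-recombinant) types.
So the F1 carried PX vg on one chromosome and px VG on the other — the recessive alleles are on opposite chromosomes (trans / repulsion).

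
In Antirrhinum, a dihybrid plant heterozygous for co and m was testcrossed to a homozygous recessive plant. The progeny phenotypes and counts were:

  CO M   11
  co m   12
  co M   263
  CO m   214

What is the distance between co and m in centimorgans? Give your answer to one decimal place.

The two most frequent classes, CO m (214) and co M (263), are the parental types, so the F1 was CO m / co M.
The recombinant classes are CO M and co m: 11 + 12 = 23.
Recombination frequency = 23/500 = 0.0460 ≈ 4.6%, i.e. 4.6 centimorgans.

4.6 centimorgans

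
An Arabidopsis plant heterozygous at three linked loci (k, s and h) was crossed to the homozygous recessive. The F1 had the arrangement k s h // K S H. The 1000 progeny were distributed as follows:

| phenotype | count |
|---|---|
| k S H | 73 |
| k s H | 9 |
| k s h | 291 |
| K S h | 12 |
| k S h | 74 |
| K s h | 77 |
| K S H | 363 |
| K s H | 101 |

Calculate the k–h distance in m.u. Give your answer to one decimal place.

The two rarest classes, k s H and K S h, are the double crossovers. Comparing them with the parentals, only the h allele has switched, so h is the middle locus and the order is k – h – s.
Crossovers in the k–h interval produce the single-crossover classes K s h and k S H (77 + 73 = 150) plus the double crossovers (21).
RF(k–h) = (150 + 21) / 1000 = 171/1000 = 0.1710 → 17.1 m.u.

17.1 m.u.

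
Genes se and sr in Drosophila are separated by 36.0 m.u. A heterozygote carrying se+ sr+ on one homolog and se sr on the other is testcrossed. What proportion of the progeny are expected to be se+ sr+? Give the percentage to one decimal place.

A map distance of 36.0 m.u. corresponds to a recombination frequency of 0.360.
The F1 is se+ sr+ / se sr, so se+ sr+ is a parental gamete class with expected frequency (1 − r)/2 = 0.640/2 = 0.3200.
That is 0.3200 = 32.0% of the progeny.

32.0%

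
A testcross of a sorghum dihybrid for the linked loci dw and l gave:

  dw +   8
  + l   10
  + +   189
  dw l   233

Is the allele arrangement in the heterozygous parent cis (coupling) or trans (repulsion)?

cis

The two most frequent classes are + + (189) and dw l (233); these are the parental (non-recombinant) types.
So the F1 carried + + on one chromosome and dw l on the other — the recessive alleles are on the same chromosome (cis / coupling).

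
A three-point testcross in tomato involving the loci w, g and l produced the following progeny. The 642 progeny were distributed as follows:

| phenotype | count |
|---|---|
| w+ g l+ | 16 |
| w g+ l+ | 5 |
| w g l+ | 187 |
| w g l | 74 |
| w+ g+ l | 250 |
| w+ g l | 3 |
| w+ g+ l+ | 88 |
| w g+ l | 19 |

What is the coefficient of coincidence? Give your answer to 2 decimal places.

0.70

The two most frequent reciprocal classes, w+ g+ l and w g l+, are the parental types, so the F1 was w+ g+ l / w g l+.
The two rarest classes, w+ g l and w g+ l+, are the double crossovers. Comparing them with the parentals, only the g allele has switched, so g is the middle locus and the order is w – g – l.
w–g: (35 + 8)/642 = 0.0670; g–l: (162 + 8)/642 = 0.2648.
Expected DCO frequency = 0.0670 × 0.2648 ≈ 0.01774; observed = 8/642 ≈ 0.01246.
Coefficient of coincidence = 0.01246/0.01774 ≈ 0.70.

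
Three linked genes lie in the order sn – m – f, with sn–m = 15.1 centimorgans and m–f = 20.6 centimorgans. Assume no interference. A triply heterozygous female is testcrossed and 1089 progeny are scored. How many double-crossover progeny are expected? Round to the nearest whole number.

Map distances give recombination frequencies of 0.151 and 0.206 for the two intervals.
With no interference, expected double-crossover frequency = 0.151 × 0.206 = 0.03111.
Expected number = 0.03111 × 1089 = 33.87 ≈ 34.

34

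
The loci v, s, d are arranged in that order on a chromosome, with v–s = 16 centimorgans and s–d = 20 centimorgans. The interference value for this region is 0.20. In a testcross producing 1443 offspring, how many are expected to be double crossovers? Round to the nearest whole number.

37

Map distances give recombination frequencies of 0.160 and 0.200 for the two intervals.
With interference 0.20 (so coincidence = 0.80), expected double-crossover frequency = 0.160 × 0.200 × 0.80 = 0.02560.
Expected number = 0.02560 × 1443 = 36.94 ≈ 37.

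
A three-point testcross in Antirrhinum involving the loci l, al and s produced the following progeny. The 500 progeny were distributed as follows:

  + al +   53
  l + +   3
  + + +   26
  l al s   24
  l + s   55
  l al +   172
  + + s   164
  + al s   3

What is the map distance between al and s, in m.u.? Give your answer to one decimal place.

The two most frequent reciprocal classes, l al + and + + s, are the parental types, so the F1 was l al + / + + s.
The two rarest classes, l + + and + al s, are the double crossovers. Comparing them with the parentals, only the al allele has switched, so al is the middle locus and the order is s – al – l.
Crossovers in the s–al interval produce the single-crossover classes l al s and + + + (24 + 26 = 50) plus the double crossovers (6).
RF(s–al) = (50 + 6) / 500 = 56/500 = 0.1120 → 11.2 m.u.

11.2 m.u.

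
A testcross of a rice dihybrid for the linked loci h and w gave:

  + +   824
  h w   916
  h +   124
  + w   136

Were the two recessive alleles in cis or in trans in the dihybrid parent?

The two most frequent classes are + + (824) and h w (916); these are the parental (non-recombinant) types.
So the F1 carried + + on one chromosome and h w on the other — the recessive alleles are on the same chromosome (cis / coupling).

cis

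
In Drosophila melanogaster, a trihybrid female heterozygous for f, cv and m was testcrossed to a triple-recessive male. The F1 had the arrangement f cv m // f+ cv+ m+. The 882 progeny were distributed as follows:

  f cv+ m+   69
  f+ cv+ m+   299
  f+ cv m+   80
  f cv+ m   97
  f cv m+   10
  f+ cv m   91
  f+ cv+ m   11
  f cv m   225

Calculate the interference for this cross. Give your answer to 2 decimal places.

The two rarest classes, f cv m+ and f+ cv+ m, are the double crossovers. Comparing them with the parentals, only the m allele has switched, so m is the middle locus and the order is f – m – cv.
f–m: (160 + 21)/882 = 0.2052; m–cv: (177 + 21)/882 = 0.2245.
Expected DCO frequency = 0.2052 × 0.2245 ≈ 0.04607; observed = 21/882 ≈ 0.02381.
Coefficient of coincidence = 0.02381/0.04607 ≈ 0.52; interference = 1 − 0.52 = 0.48.

0.48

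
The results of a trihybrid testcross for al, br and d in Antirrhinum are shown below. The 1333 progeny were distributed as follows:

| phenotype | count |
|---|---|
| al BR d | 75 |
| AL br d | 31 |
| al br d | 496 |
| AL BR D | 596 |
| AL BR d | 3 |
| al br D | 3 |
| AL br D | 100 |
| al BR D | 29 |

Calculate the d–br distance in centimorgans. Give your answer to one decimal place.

13.6 centimorgans

The two most frequent reciprocal classes, AL BR D and al br d, are the parental types, so the F1 was AL BR D / al br d.
The two rarest classes, AL BR d and al br D, are the double crossovers. Comparing them with the parentals, only the d allele has switched, so d is the middle locus and the order is al – d – br.
Crossovers in the d–br interval produce the single-crossover classes AL br D and al BR d (100 + 75 = 175) plus the double crossovers (6).
RF(d–br) = (175 + 6) / 1333 = 181/1333 = 0.1358 → 13.6 centimorgans.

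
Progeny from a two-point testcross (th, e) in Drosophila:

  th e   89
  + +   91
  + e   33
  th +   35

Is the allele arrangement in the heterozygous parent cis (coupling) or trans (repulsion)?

The two most frequent classes are + + (91) and th e (89); these are the parental (non-recombinant) types.
So the F1 carried + + on one chromosome and th e on the other — the recessive alleles are on the same chromosome (cis / coupling).

cis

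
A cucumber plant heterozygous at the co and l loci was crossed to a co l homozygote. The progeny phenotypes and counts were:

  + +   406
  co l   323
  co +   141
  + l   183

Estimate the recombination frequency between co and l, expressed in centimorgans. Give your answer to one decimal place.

The two most frequent classes, + + (406) and co l (323), are the parental types, so the F1 was + + / co l.
The recombinant classes are + l and co +: 183 + 141 = 324.
Recombination frequency = 324/1053 = 0.3077 ≈ 30.8%, i.e. 30.8 centimorgans.

30.8 centimorgans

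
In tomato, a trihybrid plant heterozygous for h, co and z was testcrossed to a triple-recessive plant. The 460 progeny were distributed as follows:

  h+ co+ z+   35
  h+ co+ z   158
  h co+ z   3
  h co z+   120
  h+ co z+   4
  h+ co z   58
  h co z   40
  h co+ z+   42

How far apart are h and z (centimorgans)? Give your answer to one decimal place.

17.8 centimorgans

The two most frequent reciprocal classes, h co z+ and h+ co+ z, are the parental types, so the F1 was h co z+ / h+ co+ z.
The two rarest classes, h+ co z+ and h co+ z, are the double crossovers. Comparing them with the parentals, only the h allele has switched, so h is the middle locus and the order is co – h – z.
Crossovers in the h–z interval produce the single-crossover classes h co z and h+ co+ z+ (40 + 35 = 75) plus the double crossovers (7).
RF(h–z) = (75 + 7) / 460 = 82/460 = 0.1783 → 17.8 centimorgans.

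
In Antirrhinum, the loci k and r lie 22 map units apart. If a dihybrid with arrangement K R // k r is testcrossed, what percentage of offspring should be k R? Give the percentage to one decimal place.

A map distance of 22 map units corresponds to a recombination frequency of 0.220.
The F1 is K R / k r, so k R is a recombinant gamete class with expected frequency r/2 = 0.220/2 = 0.1100.
That is 0.1100 = 11.0% of the progeny.

11.0%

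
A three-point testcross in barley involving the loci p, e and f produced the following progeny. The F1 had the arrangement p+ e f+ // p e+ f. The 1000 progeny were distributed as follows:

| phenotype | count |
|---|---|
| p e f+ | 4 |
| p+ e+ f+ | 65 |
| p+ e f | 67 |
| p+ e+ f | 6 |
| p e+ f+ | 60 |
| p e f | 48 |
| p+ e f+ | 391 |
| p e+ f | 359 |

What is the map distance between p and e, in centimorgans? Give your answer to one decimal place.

12.3 centimorgans

The two rarest classes, p e f+ and p+ e+ f, are the double crossovers. Comparing them with the parentals, only the p allele has switched, so p is the middle locus and the order is f – p – e.
Crossovers in the p–e interval produce the single-crossover classes p+ e+ f+ and p e f (65 + 48 = 113) plus the double crossovers (10).
RF(p–e) = (113 + 10) / 1000 = 123/1000 = 0.1230 → 12.3 centimorgans.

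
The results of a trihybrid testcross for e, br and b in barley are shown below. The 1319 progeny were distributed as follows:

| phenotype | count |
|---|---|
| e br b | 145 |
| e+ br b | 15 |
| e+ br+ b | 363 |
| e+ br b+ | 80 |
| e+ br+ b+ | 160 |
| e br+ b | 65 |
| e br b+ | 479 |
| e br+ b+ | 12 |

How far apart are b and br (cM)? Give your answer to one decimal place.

25.2 cM

The two most frequent reciprocal classes, e br b+ and e+ br+ b, are the parental types, so the F1 was e br b+ / e+ br+ b.
The two rarest classes, e br+ b+ and e+ br b, are the double crossovers. Comparing them with the parentals, only the br allele has switched, so br is the middle locus and the order is b – br – e.
Crossovers in the b–br interval produce the single-crossover classes e br b and e+ br+ b+ (145 + 160 = 305) plus the double crossovers (27).
RF(b–br) = (305 + 27) / 1319 = 332/1319 = 0.2517 → 25.2 cM.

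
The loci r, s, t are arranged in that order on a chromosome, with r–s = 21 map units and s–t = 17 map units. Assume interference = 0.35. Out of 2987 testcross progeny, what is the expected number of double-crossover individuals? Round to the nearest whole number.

Map distances give recombination frequencies of 0.210 and 0.170 for the two intervals.
With interference 0.35 (so coincidence = 0.65), expected double-crossover frequency = 0.210 × 0.170 × 0.65 = 0.02321.
Expected number = 0.02321 × 2987 = 69.31 ≈ 69.

69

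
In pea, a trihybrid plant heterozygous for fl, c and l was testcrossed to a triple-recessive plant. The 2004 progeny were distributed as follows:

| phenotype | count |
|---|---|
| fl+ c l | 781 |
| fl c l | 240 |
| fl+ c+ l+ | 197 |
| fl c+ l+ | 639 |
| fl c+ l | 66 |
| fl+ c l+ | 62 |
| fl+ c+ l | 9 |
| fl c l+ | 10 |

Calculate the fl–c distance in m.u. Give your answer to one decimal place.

22.8 m.u.

The two most frequent reciprocal classes, fl c+ l+ and fl+ c l, are the parental types, so the F1 was fl c+ l+ / fl+ c l.
The two rarest classes, fl c l+ and fl+ c+ l, are the double crossovers. Comparing them with the parentals, only the c allele has switched, so c is the middle locus and the order is l – c – fl.
Crossovers in the c–fl interval produce the single-crossover classes fl+ c+ l+ and fl c l (197 + 240 = 437) plus the double crossovers (19).
RF(c–fl) = (437 + 19) / 2004 = 456/2004 = 0.2275 → 22.8 m.u.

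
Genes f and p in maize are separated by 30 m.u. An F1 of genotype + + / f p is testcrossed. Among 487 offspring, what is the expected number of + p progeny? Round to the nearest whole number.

73

A map distance of 30 m.u. corresponds to a recombination frequency of 0.300.
The F1 is + + / f p, so + p is a recombinant gamete class with expected frequency r/2 = 0.300/2 = 0.1500.
Expected number = 0.1500 × 487 = 73.05 ≈ 73.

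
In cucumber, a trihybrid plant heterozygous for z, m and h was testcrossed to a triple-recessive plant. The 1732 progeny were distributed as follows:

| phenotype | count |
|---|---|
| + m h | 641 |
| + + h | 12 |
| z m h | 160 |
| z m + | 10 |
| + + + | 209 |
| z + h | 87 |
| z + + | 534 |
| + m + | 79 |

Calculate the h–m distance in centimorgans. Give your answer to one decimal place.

The two most frequent reciprocal classes, + m h and z + +, are the parental types, so the F1 was + m h / z + +.
The two rarest classes, + + h and z m +, are the double crossovers. Comparing them with the parentals, only the m allele has switched, so m is the middle locus and the order is h – m – z.
Crossovers in the h–m interval produce the single-crossover classes + m + and z + h (79 + 87 = 166) plus the double crossovers (22).
RF(h–m) = (166 + 22) / 1732 = 188/1732 = 0.1085 → 10.9 centimorgans.

10.9 centimorgans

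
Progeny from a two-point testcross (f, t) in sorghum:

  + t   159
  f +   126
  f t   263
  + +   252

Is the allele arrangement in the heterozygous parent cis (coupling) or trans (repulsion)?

The two most frequent classes are + + (252) and f t (263); these are the parental (non-recombinant) types.
So the F1 carried + + on one chromosome and f t on the other — the recessive alleles are on the same chromosome (cis / coupling).

cis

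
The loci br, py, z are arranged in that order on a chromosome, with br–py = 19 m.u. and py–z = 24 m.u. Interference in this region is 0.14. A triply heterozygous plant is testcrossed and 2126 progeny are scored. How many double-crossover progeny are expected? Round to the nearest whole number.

83

Map distances give recombination frequencies of 0.190 and 0.240 for the two intervals.
With interference 0.14 (so coincidence = 0.86), expected double-crossover frequency = 0.190 × 0.240 × 0.86 = 0.03922.
Expected number = 0.03922 × 2126 = 83.37 ≈ 83.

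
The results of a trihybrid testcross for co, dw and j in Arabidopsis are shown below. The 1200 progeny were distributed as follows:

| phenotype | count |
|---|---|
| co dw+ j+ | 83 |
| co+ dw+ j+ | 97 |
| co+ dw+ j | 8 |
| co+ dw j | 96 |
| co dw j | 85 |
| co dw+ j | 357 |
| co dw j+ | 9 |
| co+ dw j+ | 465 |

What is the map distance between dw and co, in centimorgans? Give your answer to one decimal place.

16.6 centimorgans

The two most frequent reciprocal classes, co+ dw j+ and co dw+ j, are the parental types, so the F1 was co+ dw j+ / co dw+ j.
The two rarest classes, co dw j+ and co+ dw+ j, are the double crossovers. Comparing them with the parentals, only the co allele has switched, so co is the middle locus and the order is dw – co – j.
Crossovers in the dw–co interval produce the single-crossover classes co+ dw+ j+ and co dw j (97 + 85 = 182) plus the double crossovers (17).
RF(dw–co) = (182 + 17) / 1200 = 199/1200 = 0.1658 → 16.6 centimorgans.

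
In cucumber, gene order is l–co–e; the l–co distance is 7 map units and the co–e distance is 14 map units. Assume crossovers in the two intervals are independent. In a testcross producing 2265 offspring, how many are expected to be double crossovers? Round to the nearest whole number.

22

Map distances give recombination frequencies of 0.070 and 0.140 for the two intervals.
With no interference, expected double-crossover frequency = 0.070 × 0.140 = 0.00980.
Expected number = 0.00980 × 2265 = 22.20 ≈ 22.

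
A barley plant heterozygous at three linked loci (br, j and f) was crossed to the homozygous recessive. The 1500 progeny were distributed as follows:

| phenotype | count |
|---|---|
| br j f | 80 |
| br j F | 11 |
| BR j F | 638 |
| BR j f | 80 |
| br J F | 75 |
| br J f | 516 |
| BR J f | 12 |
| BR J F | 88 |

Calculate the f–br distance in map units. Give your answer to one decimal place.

11.9 map units

The two most frequent reciprocal classes, br J f and BR j F, are the parental types, so the F1 was br J f / BR j F.
The two rarest classes, BR J f and br j F, are the double crossovers. Comparing them with the parentals, only the br allele has switched, so br is the middle locus and the order is j – br – f.
Crossovers in the br–f interval produce the single-crossover classes br J F and BR j f (75 + 80 = 155) plus the double crossovers (23).
RF(br–f) = (155 + 23) / 1500 = 178/1500 = 0.1187 → 11.9 map units.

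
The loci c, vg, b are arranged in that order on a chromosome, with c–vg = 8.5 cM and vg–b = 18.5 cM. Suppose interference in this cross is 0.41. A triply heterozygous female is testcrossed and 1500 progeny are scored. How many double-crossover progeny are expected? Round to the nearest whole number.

Map distances give recombination frequencies of 0.085 and 0.185 for the two intervals.
With interference 0.41 (so coincidence = 0.59), expected double-crossover frequency = 0.085 × 0.185 × 0.59 = 0.00928.
Expected number = 0.00928 × 1500 = 13.92 ≈ 14.

14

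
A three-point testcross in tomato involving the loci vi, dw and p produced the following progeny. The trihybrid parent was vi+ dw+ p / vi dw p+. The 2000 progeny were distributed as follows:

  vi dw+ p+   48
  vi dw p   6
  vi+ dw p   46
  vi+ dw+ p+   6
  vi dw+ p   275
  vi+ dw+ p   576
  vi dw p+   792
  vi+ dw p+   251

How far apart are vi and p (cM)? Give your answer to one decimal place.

26.9 cM

The two rarest classes, vi+ dw+ p+ and vi dw p, are the double crossovers. Comparing them with the parentals, only the p allele has switched, so p is the middle locus and the order is dw – p – vi.
Crossovers in the p–vi interval produce the single-crossover classes vi dw+ p and vi+ dw p+ (275 + 251 = 526) plus the double crossovers (12).
RF(p–vi) = (526 + 12) / 2000 = 538/2000 = 0.2690 → 26.9 cM.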